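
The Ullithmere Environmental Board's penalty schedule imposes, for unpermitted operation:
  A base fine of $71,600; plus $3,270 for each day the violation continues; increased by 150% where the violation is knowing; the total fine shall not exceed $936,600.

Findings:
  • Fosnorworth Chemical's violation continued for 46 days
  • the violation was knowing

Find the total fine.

Per-day component: 46 × $3,270 = $150,420
Base plus per-day: $71,600 + $150,420 = $222,020
Enhancement: 150% of $222,020 = $333,030
Enhanced fine: $222,020 + $333,030 = $555,050
Cap at $936,600: $555,050 is within the cap, no reduction.

$555,050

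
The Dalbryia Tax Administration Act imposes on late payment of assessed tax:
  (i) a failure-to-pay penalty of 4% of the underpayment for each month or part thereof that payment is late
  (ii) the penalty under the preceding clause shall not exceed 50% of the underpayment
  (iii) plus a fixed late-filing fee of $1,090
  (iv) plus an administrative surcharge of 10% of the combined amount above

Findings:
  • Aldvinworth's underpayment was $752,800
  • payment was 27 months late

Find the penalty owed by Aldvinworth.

$415,239

Accrued rate: 4% × 27 = 108%, capped at 50% → 50%
Failure-to-pay penalty: 50% of $752,800 = $376,400
Penalty before surcharge: $376,400 + $1,090 = $377,490
Administrative surcharge: 10% of $377,490 = $37,749
Total penalty: $377,490 + $37,749 = $415,239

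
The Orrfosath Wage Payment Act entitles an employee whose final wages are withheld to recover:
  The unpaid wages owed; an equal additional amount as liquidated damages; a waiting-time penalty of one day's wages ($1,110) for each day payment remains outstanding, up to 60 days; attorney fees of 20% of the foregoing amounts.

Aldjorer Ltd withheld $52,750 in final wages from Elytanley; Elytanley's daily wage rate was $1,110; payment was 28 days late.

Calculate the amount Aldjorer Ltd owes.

Liquidated damages (equal amount): $52,750
Penalty days: min(28, 60) = 28
Waiting-time penalty: 28 × $1,110 = $31,080
Subtotal: $52,750 + $52,750 + $31,080 = $136,580
Attorney fees: 20% of $136,580 = $27,316
Total award: $136,580 + $27,316 = $163,896

$163,896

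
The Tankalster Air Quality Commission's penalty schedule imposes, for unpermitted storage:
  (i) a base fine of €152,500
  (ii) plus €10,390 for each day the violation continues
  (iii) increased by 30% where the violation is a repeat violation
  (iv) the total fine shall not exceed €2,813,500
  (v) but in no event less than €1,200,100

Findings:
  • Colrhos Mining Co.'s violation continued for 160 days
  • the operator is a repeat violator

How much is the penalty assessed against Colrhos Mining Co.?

€2,359,370

Per-day component: 160 × €10,390 = €1,662,400
Base plus per-day: €152,500 + €1,662,400 = €1,814,900
Enhancement: 30% of €1,814,900 = €544,470
Enhanced fine: €1,814,900 + €544,470 = €2,359,370
Cap at €2,813,500: €2,359,370 is within the cap, no reduction.
Minimum €1,200,100: €2,359,370 meets the minimum, no increase.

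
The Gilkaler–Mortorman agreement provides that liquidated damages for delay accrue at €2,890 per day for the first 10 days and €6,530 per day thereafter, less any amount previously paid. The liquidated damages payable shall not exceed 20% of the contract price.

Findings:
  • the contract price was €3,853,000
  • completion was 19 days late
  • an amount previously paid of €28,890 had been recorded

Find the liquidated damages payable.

€58,780

First 10 days: 10 × €2,890 = €28,900
Remaining days: (19 − 10) × €6,530 = €58,770
Accrued per-day damages: €28,900 + €58,770 = €87,670
Less amount previously paid: €87,670 − €28,890 = €58,780
Cap: 20% of €3,853,000 = €770,600
Cap at €770,600: €58,780 is within the cap, no reduction.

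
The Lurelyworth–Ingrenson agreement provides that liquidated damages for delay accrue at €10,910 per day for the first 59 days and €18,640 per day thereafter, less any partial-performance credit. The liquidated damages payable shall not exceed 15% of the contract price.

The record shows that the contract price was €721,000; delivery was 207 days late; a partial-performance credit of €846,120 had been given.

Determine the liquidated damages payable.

First 59 days: 59 × €10,910 = €643,690
Remaining days: (207 − 59) × €18,640 = €2,758,720
Accrued per-day damages: €643,690 + €2,758,720 = €3,402,410
Less partial-performance credit: €3,402,410 − €846,120 = €2,556,290
Cap: 15% of €721,000 = €108,150
Cap at €108,150: €2,556,290 exceeds the cap → €108,150

€108,150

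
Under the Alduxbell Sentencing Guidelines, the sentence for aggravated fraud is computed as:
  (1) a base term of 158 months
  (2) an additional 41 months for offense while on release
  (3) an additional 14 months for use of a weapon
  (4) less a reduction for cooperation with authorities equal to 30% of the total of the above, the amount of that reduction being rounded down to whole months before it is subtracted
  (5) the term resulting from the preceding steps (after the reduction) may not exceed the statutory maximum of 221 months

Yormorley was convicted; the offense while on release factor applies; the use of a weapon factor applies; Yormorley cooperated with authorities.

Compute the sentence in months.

150 months

Offense while on release enhancement: +41 months
Use of a weapon enhancement: +14 months
Adjusted term: 158 months + 41 months + 14 months = 213 months
Cooperation with authorities reduction: 30% of 213 months = 63 months (rounded down)
After reduction: 213 − 63 = 150 months
Cap at 221 months: 150 months is within the cap, no reduction.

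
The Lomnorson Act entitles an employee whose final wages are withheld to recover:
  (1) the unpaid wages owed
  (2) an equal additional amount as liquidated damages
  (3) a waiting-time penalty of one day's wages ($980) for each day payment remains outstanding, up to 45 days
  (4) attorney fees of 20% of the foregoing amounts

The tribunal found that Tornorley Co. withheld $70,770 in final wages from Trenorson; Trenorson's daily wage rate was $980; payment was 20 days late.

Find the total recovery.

Liquidated damages (equal amount): $70,770
Penalty days: min(20, 45) = 20
Waiting-time penalty: 20 × $980 = $19,600
Subtotal: $70,770 + $70,770 + $19,600 = $161,140
Attorney fees: 20% of $161,140 = $32,228
Total award: $161,140 + $32,228 = $193,368

$193,368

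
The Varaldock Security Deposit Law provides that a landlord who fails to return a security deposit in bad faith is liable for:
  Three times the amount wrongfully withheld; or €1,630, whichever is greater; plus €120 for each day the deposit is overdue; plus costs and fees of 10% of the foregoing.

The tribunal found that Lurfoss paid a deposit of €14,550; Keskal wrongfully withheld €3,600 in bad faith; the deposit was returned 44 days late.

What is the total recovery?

Trebled: 3 × €3,600 = €10,800
Minimum €1,630: €10,800 meets the minimum, no increase.
Late-return penalty: 44 × €120 = €5,280
Damages plus late penalty: €10,800 + €5,280 = €16,080
Costs and fees: 10% of €16,080 = €1,608
Total recovery: €16,080 + €1,608 = €17,688

€17,688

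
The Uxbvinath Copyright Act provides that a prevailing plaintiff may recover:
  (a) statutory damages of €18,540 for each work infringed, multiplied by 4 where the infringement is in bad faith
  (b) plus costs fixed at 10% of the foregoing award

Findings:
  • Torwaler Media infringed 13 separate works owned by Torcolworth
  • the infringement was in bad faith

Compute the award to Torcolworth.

€1,060,488

Statutory damages: 13 × €18,540 = €241,020
Multiplied by 4: 4 × €241,020 = €964,080
Costs: 10% of €964,080 = €96,408
Award plus costs: €964,080 + €96,408 = €1,060,488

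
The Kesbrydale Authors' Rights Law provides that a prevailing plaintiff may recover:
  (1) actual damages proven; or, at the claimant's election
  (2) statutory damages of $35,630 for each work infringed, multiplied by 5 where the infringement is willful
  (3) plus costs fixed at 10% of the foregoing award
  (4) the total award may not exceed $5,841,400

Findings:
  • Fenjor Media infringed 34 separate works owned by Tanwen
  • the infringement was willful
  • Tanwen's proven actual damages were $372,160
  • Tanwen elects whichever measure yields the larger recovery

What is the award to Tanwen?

$5,841,400

Statutory damages: 34 × $35,630 = $1,211,420
Multiplied by 5: 5 × $1,211,420 = $6,057,100
Greater of actual damages ($372,160) or enhanced statutory damages ($6,057,100): $6,057,100
Costs: 10% of $6,057,100 = $605,710
Award plus costs: $6,057,100 + $605,710 = $6,662,810
Cap at $5,841,400: $6,662,810 exceeds the cap → $5,841,400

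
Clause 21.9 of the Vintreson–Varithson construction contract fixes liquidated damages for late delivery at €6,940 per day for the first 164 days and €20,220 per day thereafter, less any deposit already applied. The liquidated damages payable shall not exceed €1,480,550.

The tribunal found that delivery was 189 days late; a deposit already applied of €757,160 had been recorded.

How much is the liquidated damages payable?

First 164 days: 164 × €6,940 = €1,138,160
Remaining days: (189 − 164) × €20,220 = €505,500
Accrued per-day damages: €1,138,160 + €505,500 = €1,643,660
Less deposit already applied: €1,643,660 − €757,160 = €886,500
Cap at €1,480,550: €886,500 is within the cap, no reduction.

€886,500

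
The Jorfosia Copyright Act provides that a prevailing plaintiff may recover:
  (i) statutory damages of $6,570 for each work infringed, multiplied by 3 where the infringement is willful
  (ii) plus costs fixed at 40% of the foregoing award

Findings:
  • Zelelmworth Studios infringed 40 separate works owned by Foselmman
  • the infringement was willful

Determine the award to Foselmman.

Statutory damages: 40 × $6,570 = $262,800
Trebled: 3 × $262,800 = $788,400
Costs: 40% of $788,400 = $315,360
Award plus costs: $788,400 + $315,360 = $1,103,760

$1,103,760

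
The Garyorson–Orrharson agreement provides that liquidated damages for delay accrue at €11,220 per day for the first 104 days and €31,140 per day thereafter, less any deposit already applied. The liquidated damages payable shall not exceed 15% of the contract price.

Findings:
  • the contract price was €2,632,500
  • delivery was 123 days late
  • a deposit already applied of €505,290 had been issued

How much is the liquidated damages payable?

First 104 days: 104 × €11,220 = €1,166,880
Remaining days: (123 − 104) × €31,140 = €591,660
Accrued per-day damages: €1,166,880 + €591,660 = €1,758,540
Less deposit already applied: €1,758,540 − €505,290 = €1,253,250
Cap: 15% of €2,632,500 = €394,875
Cap at €394,875: €1,253,250 exceeds the cap → €394,875

€394,875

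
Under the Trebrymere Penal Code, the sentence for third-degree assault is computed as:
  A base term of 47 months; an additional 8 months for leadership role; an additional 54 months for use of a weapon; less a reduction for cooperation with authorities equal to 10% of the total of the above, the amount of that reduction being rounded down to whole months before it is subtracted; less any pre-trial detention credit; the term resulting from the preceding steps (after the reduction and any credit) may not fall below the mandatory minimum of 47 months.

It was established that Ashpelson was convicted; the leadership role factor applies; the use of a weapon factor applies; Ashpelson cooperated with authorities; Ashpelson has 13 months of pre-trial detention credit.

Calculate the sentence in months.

Leadership role enhancement: +8 months
Use of a weapon enhancement: +54 months
Adjusted term: 47 months + 8 months + 54 months = 109 months
Cooperation with authorities reduction: 10% of 109 months = 10 months (rounded down)
After reduction: 109 − 10 = 99 months
Less pre-trial detention credit: 99 months − 13 months = 86 months
Minimum 47 months: 86 months meets the minimum, no increase.

86 months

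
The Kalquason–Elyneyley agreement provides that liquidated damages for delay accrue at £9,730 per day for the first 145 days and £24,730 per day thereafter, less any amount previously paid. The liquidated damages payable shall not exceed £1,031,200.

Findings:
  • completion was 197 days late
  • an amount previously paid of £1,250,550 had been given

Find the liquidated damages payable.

Liquidated damages: £1,031,200

First 145 days: 145 × £9,730 = £1,410,850
Remaining days: (197 − 145) × £24,730 = £1,285,960
Accrued per-day damages: £1,410,850 + £1,285,960 = £2,696,810
Less amount previously paid: £2,696,810 − £1,250,550 = £1,446,260
Cap at £1,031,200: £1,446,260 exceeds the cap → £1,031,200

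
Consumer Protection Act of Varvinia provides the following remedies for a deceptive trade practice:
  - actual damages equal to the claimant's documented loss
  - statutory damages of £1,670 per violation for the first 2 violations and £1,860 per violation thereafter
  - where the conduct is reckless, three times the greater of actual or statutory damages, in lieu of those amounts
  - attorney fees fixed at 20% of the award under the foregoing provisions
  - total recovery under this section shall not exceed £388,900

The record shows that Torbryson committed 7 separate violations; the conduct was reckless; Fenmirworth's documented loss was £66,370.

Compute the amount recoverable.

£238,932

First 2 violations: 2 × £1,670 = £3,340
Remaining violations: (7 − 2) × £1,860 = £9,300
Statutory damages: £3,340 + £9,300 = £12,640
Greater of actual damages (£66,370) or statutory damages (£12,640): £66,370
Trebled: 3 × £66,370 = £199,110
Attorney fees: 20% of £199,110 = £39,822
Total before cap: £199,110 + £39,822 = £238,932
Cap at £388,900: £238,932 is within the cap, no reduction.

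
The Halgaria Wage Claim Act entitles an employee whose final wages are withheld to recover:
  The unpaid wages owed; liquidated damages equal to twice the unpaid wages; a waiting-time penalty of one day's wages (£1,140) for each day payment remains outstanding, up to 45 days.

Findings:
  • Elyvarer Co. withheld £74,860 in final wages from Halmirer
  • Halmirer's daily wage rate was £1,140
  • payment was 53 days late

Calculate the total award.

Doubled: 2 × £74,860 = £149,720
Penalty days: min(53, 45) = 45
Waiting-time penalty: 45 × £1,140 = £51,300
Total award: £74,860 + £149,720 + £51,300 = £275,880

£275,880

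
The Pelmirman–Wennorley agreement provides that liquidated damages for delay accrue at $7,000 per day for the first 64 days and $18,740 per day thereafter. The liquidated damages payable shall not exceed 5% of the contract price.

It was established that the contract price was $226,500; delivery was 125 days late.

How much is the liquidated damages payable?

First 64 days: 64 × $7,000 = $448,000
Remaining days: (125 − 64) × $18,740 = $1,143,140
Accrued per-day damages: $448,000 + $1,143,140 = $1,591,140
Cap: 5% of $226,500 = $11,325
Cap at $11,325: $1,591,140 exceeds the cap → $11,325

$11,325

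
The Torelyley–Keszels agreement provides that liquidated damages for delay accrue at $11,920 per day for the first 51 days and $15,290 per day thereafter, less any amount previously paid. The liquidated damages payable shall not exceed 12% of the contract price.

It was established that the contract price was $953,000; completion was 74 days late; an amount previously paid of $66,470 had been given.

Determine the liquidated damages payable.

$114,360

First 51 days: 51 × $11,920 = $607,920
Remaining days: (74 − 51) × $15,290 = $351,670
Accrued per-day damages: $607,920 + $351,670 = $959,590
Less amount previously paid: $959,590 − $66,470 = $893,120
Cap: 12% of $953,000 = $114,360
Cap at $114,360: $893,120 exceeds the cap → $114,360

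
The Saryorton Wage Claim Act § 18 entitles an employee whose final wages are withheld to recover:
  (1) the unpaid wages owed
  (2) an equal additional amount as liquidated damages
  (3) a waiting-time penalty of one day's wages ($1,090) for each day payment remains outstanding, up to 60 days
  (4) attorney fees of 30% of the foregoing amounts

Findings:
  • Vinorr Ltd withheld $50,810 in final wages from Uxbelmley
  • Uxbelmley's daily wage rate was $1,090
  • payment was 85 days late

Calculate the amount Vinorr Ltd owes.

Total award: $217,126

Liquidated damages (equal amount): $50,810
Penalty days: min(85, 60) = 60
Waiting-time penalty: 60 × $1,090 = $65,400
Subtotal: $50,810 + $50,810 + $65,400 = $167,020
Attorney fees: 30% of $167,020 = $50,106
Total award: $167,020 + $50,106 = $217,126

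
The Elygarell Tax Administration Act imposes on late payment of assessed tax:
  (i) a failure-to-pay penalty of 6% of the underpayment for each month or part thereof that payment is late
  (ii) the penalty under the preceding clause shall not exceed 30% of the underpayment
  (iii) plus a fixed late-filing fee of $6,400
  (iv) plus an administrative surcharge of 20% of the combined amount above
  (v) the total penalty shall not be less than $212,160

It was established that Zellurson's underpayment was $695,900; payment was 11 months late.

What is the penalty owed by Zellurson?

$258,204

Accrued rate: 6% × 11 = 66%, capped at 30% → 30%
Failure-to-pay penalty: 30% of $695,900 = $208,770
Penalty before surcharge: $208,770 + $6,400 = $215,170
Administrative surcharge: 20% of $215,170 = $43,034
Total penalty: $215,170 + $43,034 = $258,204
Minimum $212,160: $258,204 meets the minimum, no increase.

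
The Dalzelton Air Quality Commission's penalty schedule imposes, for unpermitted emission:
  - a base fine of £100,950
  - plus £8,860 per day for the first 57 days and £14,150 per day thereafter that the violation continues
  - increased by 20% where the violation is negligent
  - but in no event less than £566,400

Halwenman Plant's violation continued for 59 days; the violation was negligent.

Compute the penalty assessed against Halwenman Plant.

First 57 days: 57 × £8,860 = £505,020
Remaining days: (59 − 57) × £14,150 = £28,300
Per-day component: £505,020 + £28,300 = £533,320
Base plus per-day: £100,950 + £533,320 = £634,270
Enhancement: 20% of £634,270 = £126,854
Enhanced fine: £634,270 + £126,854 = £761,124
Minimum £566,400: £761,124 meets the minimum, no increase.

£761,124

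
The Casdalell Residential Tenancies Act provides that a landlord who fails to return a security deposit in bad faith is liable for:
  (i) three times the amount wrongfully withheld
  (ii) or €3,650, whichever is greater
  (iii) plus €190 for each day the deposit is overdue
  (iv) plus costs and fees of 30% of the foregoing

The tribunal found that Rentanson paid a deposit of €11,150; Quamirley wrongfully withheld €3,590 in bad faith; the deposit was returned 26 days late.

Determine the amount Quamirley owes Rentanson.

Trebled: 3 × €3,590 = €10,770
Minimum €3,650: €10,770 meets the minimum, no increase.
Late-return penalty: 26 × €190 = €4,940
Damages plus late penalty: €10,770 + €4,940 = €15,710
Costs and fees: 30% of €15,710 = €4,713
Total recovery: €15,710 + €4,713 = €20,423

€20,423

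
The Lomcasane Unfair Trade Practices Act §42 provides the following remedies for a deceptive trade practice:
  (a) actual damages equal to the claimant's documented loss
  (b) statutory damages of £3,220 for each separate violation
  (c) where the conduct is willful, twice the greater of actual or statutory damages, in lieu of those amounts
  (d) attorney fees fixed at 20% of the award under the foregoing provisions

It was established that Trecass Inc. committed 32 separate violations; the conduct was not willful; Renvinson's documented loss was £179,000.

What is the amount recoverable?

Statutory damages: 32 × £3,220 = £103,040
Conduct not willful: the in-lieu enhancement does not apply.
Actual plus statutory damages: £179,000 + £103,040 = £282,040
Attorney fees: 20% of £282,040 = £56,408
Total recovery: £282,040 + £56,408 = £338,448

Total recovery: £338,448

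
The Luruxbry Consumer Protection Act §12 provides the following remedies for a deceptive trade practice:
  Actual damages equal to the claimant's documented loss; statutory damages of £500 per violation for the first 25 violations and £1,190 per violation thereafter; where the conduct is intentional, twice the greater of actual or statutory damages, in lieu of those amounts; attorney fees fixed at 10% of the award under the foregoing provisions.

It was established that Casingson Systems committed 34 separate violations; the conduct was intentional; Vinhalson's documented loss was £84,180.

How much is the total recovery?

First 25 violations: 25 × £500 = £12,500
Remaining violations: (34 − 25) × £1,190 = £10,710
Statutory damages: £12,500 + £10,710 = £23,210
Greater of actual damages (£84,180) or statutory damages (£23,210): £84,180
Doubled: 2 × £84,180 = £168,360
Attorney fees: 10% of £168,360 = £16,836
Total recovery: £168,360 + £16,836 = £185,196

£185,196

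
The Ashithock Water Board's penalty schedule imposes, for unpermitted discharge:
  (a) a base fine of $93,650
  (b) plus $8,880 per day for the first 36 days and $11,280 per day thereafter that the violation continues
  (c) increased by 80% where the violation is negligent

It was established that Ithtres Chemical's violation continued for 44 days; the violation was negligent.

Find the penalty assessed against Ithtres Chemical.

First 36 days: 36 × $8,880 = $319,680
Remaining days: (44 − 36) × $11,280 = $90,240
Per-day component: $319,680 + $90,240 = $409,920
Base plus per-day: $93,650 + $409,920 = $503,570
Enhancement: 80% of $503,570 = $402,856
Enhanced fine: $503,570 + $402,856 = $906,426

$906,426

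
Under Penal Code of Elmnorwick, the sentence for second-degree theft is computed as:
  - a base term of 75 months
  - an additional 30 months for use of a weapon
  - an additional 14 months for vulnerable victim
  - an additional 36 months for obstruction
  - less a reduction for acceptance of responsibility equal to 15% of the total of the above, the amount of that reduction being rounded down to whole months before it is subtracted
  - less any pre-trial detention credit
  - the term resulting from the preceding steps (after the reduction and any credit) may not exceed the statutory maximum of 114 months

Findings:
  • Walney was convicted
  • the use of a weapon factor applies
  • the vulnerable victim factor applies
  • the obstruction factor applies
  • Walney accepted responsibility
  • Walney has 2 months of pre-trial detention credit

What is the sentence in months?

114 months

Use of a weapon enhancement: +30 months
Vulnerable victim enhancement: +14 months
Obstruction enhancement: +36 months
Adjusted term: 75 months + 30 months + 14 months + 36 months = 155 months
Acceptance of responsibility reduction: 15% of 155 months = 23 months (rounded down)
After reduction: 155 − 23 = 132 months
Less pre-trial detention credit: 132 months − 2 months = 130 months
Cap at 114 months: 130 months exceeds the cap → 114 months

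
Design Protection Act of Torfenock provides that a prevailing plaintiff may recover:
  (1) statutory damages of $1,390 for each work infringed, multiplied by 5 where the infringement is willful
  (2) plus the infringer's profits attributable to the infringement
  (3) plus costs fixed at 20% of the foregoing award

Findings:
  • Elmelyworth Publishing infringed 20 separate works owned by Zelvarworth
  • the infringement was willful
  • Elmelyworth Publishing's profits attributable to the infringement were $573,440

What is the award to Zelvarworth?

Statutory damages: 20 × $1,390 = $27,800
Multiplied by 5: 5 × $27,800 = $139,000
Combined award: $139,000 + $573,440 = $712,440
Costs: 20% of $712,440 = $142,488
Award plus costs: $712,440 + $142,488 = $854,928

$854,928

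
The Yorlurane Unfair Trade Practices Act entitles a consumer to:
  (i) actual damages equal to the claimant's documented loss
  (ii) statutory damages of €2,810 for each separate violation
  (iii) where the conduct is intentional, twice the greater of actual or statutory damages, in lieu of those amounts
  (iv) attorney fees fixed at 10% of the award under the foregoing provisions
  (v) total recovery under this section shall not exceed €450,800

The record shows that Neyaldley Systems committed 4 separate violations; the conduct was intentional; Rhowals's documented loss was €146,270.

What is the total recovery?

Statutory damages: 4 × €2,810 = €11,240
Greater of actual damages (€146,270) or statutory damages (€11,240): €146,270
Doubled: 2 × €146,270 = €292,540
Attorney fees: 10% of €292,540 = €29,254
Total before cap: €292,540 + €29,254 = €321,794
Cap at €450,800: €321,794 is within the cap, no reduction.

€321,794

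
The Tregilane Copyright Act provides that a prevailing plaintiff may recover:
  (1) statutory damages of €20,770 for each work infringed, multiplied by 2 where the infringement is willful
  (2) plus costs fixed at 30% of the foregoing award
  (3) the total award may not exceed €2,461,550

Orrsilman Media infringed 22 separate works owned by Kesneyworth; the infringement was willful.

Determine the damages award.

€1,188,044

Statutory damages: 22 × €20,770 = €456,940
Doubled: 2 × €456,940 = €913,880
Costs: 30% of €913,880 = €274,164
Award plus costs: €913,880 + €274,164 = €1,188,044
Cap at €2,461,550: €1,188,044 is within the cap, no reduction.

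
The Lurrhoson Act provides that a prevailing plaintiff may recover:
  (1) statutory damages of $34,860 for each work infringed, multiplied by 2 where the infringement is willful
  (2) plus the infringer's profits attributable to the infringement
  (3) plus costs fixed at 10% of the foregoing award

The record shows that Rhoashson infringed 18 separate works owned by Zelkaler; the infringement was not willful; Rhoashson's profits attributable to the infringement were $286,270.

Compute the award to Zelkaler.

Statutory damages: 18 × $34,860 = $627,480
Infringement not willful: no ×2 enhancement.
Combined award: $627,480 + $286,270 = $913,750
Costs: 10% of $913,750 = $91,375
Award plus costs: $913,750 + $91,375 = $1,005,125

$1,005,125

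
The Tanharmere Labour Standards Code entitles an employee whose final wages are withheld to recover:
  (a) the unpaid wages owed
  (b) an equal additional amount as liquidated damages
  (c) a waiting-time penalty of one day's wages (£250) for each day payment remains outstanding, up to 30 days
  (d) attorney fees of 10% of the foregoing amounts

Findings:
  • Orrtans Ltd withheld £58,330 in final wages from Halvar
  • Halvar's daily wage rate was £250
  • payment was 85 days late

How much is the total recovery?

£136,576

Liquidated damages (equal amount): £58,330
Penalty days: min(85, 30) = 30
Waiting-time penalty: 30 × £250 = £7,500
Subtotal: £58,330 + £58,330 + £7,500 = £124,160
Attorney fees: 10% of £124,160 = £12,416
Total award: £124,160 + £12,416 = £136,576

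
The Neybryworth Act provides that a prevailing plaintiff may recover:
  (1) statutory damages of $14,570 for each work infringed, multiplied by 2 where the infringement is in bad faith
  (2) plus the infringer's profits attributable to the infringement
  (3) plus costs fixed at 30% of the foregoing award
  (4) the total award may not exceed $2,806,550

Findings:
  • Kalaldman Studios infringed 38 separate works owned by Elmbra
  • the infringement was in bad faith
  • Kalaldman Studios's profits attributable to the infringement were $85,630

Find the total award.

$1,550,835

Statutory damages: 38 × $14,570 = $553,660
Doubled: 2 × $553,660 = $1,107,320
Combined award: $1,107,320 + $85,630 = $1,192,950
Costs: 30% of $1,192,950 = $357,885
Award plus costs: $1,192,950 + $357,885 = $1,550,835
Cap at $2,806,550: $1,550,835 is within the cap, no reduction.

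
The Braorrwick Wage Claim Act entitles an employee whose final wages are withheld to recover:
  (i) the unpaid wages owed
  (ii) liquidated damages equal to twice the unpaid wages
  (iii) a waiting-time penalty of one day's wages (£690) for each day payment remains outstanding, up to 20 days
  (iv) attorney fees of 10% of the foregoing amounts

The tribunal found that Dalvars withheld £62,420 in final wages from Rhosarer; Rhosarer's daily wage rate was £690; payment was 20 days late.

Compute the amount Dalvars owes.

£221,166

Doubled: 2 × £62,420 = £124,840
Penalty days: min(20, 20) = 20
Waiting-time penalty: 20 × £690 = £13,800
Subtotal: £62,420 + £124,840 + £13,800 = £201,060
Attorney fees: 10% of £201,060 = £20,106
Total award: £201,060 + £20,106 = £221,166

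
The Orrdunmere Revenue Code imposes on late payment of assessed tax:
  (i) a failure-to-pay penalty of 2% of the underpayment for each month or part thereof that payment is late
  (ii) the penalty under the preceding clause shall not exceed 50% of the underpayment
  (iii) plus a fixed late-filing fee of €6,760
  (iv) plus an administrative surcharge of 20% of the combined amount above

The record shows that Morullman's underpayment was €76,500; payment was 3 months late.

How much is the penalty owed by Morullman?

€13,620

Accrued rate: 2% × 3 = 6%, capped at 50% → 6%
Failure-to-pay penalty: 6% of €76,500 = €4,590
Penalty before surcharge: €4,590 + €6,760 = €11,350
Administrative surcharge: 20% of €11,350 = €2,270
Total penalty: €11,350 + €2,270 = €13,620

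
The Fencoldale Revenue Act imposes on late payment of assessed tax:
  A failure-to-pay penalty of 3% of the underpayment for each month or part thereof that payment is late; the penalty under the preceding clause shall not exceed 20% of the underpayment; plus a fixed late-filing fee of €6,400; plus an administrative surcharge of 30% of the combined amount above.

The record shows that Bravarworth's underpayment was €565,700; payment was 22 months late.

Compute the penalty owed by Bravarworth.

€155,402

Accrued rate: 3% × 22 = 66%, capped at 20% → 20%
Failure-to-pay penalty: 20% of €565,700 = €113,140
Penalty before surcharge: €113,140 + €6,400 = €119,540
Administrative surcharge: 30% of €119,540 = €35,862
Total penalty: €119,540 + €35,862 = €155,402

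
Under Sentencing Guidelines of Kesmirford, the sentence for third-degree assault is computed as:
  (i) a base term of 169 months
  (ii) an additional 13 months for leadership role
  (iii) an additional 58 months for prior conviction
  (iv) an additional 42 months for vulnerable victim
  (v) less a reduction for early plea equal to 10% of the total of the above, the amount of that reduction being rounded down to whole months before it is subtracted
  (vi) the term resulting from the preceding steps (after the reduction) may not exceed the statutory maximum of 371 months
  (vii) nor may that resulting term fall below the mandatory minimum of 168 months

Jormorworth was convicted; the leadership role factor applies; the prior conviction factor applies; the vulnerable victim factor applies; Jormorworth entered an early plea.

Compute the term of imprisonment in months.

Leadership role enhancement: +13 months
Prior conviction enhancement: +58 months
Vulnerable victim enhancement: +42 months
Adjusted term: 169 months + 13 months + 58 months + 42 months = 282 months
Early plea reduction: 10% of 282 months = 28 months (rounded down)
After reduction: 282 − 28 = 254 months
Cap at 371 months: 254 months is within the cap, no reduction.
Minimum 168 months: 254 months meets the minimum, no increase.

254 months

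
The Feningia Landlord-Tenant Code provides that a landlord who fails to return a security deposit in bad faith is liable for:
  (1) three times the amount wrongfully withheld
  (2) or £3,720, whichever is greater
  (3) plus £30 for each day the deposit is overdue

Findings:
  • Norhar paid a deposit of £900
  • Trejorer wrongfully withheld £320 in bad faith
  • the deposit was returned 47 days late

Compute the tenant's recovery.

Trebled: 3 × £320 = £960
Minimum £3,720: £960 is below the minimum → £3,720
Late-return penalty: 47 × £30 = £1,410
Damages plus late penalty: £3,720 + £1,410 = £5,130

£5,130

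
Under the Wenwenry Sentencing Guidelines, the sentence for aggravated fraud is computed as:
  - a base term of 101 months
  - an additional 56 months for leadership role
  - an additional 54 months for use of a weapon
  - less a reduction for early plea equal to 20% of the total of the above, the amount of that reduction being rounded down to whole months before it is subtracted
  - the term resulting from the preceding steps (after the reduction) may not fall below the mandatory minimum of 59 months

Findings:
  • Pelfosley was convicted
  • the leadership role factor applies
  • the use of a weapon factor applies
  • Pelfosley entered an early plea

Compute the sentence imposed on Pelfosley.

Leadership role enhancement: +56 months
Use of a weapon enhancement: +54 months
Adjusted term: 101 months + 56 months + 54 months = 211 months
Early plea reduction: 20% of 211 months = 42 months (rounded down)
After reduction: 211 − 42 = 169 months
Minimum 59 months: 169 months meets the minimum, no increase.

169 months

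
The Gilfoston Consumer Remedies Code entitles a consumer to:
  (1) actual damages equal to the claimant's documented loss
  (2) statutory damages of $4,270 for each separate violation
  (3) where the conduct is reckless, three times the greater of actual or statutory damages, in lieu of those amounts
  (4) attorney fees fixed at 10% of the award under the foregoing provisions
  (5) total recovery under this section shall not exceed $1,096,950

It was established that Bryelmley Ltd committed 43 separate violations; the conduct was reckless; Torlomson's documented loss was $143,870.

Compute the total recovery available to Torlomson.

$605,913

Statutory damages: 43 × $4,270 = $183,610
Greater of actual damages ($143,870) or statutory damages ($183,610): $183,610
Trebled: 3 × $183,610 = $550,830
Attorney fees: 10% of $550,830 = $55,083
Total before cap: $550,830 + $55,083 = $605,913
Cap at $1,096,950: $605,913 is within the cap, no reduction.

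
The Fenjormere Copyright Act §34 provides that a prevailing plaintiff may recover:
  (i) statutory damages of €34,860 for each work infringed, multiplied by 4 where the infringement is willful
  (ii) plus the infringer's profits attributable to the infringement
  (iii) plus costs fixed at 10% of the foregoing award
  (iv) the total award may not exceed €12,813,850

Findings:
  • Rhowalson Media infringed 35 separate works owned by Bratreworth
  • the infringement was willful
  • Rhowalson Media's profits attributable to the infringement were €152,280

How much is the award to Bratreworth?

€5,535,948

Statutory damages: 35 × €34,860 = €1,220,100
Multiplied by 4: 4 × €1,220,100 = €4,880,400
Combined award: €4,880,400 + €152,280 = €5,032,680
Costs: 10% of €5,032,680 = €503,268
Award plus costs: €5,032,680 + €503,268 = €5,535,948
Cap at €12,813,850: €5,535,948 is within the cap, no reduction.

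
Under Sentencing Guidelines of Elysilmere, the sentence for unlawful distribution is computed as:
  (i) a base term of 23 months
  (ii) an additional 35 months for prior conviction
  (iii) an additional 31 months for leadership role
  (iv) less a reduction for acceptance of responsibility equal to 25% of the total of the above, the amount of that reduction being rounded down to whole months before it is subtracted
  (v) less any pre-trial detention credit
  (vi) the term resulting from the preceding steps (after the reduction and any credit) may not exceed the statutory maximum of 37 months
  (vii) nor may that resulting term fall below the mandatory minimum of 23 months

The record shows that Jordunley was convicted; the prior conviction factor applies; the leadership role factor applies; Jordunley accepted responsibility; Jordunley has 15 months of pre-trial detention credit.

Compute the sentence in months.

37 months

Prior conviction enhancement: +35 months
Leadership role enhancement: +31 months
Adjusted term: 23 months + 35 months + 31 months = 89 months
Acceptance of responsibility reduction: 25% of 89 months = 22 months (rounded down)
After reduction: 89 − 22 = 67 months
Less pre-trial detention credit: 67 months − 15 months = 52 months
Cap at 37 months: 52 months exceeds the cap → 37 months
Minimum 23 months: 37 months meets the minimum, no increase.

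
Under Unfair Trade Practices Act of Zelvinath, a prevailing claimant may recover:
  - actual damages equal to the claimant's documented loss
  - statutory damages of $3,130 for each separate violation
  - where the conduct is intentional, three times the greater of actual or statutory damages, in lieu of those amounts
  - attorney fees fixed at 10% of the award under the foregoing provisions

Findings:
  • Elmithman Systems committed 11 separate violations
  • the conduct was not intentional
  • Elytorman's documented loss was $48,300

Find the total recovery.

$91,003

Statutory damages: 11 × $3,130 = $34,430
Conduct not intentional: the in-lieu enhancement does not apply.
Actual plus statutory damages: $48,300 + $34,430 = $82,730
Attorney fees: 10% of $82,730 = $8,273
Total recovery: $82,730 + $8,273 = $91,003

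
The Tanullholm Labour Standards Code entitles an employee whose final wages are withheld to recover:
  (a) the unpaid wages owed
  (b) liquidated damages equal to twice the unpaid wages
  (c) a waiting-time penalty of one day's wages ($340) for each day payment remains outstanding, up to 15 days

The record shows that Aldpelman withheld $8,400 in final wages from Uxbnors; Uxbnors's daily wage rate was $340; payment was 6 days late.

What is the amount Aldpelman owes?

Doubled: 2 × $8,400 = $16,800
Penalty days: min(6, 15) = 6
Waiting-time penalty: 6 × $340 = $2,040
Total award: $8,400 + $16,800 + $2,040 = $27,240

$27,240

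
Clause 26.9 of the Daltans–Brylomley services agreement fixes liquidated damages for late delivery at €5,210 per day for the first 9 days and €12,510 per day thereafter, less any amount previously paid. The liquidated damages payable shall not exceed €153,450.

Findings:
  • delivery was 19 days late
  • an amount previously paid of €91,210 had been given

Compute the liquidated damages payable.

First 9 days: 9 × €5,210 = €46,890
Remaining days: (19 − 9) × €12,510 = €125,100
Accrued per-day damages: €46,890 + €125,100 = €171,990
Less amount previously paid: €171,990 − €91,210 = €80,780
Cap at €153,450: €80,780 is within the cap, no reduction.

Liquidated damages: €80,780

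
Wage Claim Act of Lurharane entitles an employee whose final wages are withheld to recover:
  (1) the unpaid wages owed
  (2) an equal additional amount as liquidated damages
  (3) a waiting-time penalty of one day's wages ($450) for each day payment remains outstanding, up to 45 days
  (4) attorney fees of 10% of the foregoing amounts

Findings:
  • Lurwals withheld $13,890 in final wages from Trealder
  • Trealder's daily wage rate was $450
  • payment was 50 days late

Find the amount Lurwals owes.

$52,833

Liquidated damages (equal amount): $13,890
Penalty days: min(50, 45) = 45
Waiting-time penalty: 45 × $450 = $20,250
Subtotal: $13,890 + $13,890 + $20,250 = $48,030
Attorney fees: 10% of $48,030 = $4,803
Total award: $48,030 + $4,803 = $52,833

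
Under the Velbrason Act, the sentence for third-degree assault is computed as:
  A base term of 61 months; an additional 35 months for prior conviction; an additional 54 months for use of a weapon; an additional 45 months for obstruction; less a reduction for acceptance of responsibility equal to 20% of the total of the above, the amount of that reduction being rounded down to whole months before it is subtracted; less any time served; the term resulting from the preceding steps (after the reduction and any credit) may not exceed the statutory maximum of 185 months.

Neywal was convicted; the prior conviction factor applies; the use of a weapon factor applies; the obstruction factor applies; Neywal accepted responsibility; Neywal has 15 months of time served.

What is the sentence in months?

Prior conviction enhancement: +35 months
Use of a weapon enhancement: +54 months
Obstruction enhancement: +45 months
Adjusted term: 61 months + 35 months + 54 months + 45 months = 195 months
Acceptance of responsibility reduction: 20% of 195 months = 39 months (rounded down)
After reduction: 195 − 39 = 156 months
Less time served: 156 months − 15 months = 141 months
Cap at 185 months: 141 months is within the cap, no reduction.

Sentence: 141 months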